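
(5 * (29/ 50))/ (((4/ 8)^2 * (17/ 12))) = 696/ 85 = 8.19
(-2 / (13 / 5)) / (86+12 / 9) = -15 / 1703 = -0.01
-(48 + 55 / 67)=-3271 / 67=-48.82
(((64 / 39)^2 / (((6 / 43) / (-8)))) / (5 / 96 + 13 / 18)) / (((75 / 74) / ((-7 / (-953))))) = -11677990912 / 8081034975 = -1.45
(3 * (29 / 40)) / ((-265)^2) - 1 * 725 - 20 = -2092704913 / 2809000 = -745.00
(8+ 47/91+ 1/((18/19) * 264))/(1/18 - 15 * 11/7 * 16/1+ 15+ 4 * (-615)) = -0.00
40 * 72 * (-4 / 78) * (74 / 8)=-17760 / 13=-1366.15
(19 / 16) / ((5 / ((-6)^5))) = -9234 / 5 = -1846.80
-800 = -800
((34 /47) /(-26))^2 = 0.00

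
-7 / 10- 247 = -247.70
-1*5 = -5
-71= -71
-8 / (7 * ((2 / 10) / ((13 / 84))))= -130 / 147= -0.88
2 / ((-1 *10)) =-1 / 5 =-0.20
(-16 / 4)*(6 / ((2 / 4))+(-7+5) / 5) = -232 / 5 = -46.40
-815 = -815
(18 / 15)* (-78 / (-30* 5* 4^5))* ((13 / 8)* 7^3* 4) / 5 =0.27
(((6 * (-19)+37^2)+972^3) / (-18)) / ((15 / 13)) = -11938306939 / 270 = -44215951.63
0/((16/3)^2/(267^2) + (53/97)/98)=0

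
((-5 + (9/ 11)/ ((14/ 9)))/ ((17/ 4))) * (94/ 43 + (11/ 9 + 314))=-15388126/ 46053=-334.14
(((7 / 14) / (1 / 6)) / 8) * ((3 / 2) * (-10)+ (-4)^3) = -237 / 8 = -29.62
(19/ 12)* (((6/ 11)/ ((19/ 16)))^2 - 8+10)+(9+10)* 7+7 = 1979449/ 13794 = 143.50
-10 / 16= -5 / 8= -0.62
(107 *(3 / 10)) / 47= 321 / 470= 0.68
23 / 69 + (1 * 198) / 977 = 1571 / 2931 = 0.54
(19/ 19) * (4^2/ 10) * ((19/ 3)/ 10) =76/ 75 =1.01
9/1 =9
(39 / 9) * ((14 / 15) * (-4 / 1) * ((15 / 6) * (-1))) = 364 / 9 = 40.44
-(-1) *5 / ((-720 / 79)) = -79 / 144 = -0.55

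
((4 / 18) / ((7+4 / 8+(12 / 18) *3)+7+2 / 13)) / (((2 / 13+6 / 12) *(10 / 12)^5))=1168128 / 23003125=0.05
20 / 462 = 10 / 231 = 0.04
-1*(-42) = 42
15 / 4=3.75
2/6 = 1/3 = 0.33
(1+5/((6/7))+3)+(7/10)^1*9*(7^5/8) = 3178883/240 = 13245.35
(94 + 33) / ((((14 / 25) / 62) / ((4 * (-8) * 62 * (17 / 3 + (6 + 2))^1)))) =-8006283200 / 21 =-381251580.95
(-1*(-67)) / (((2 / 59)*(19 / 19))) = 3953 / 2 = 1976.50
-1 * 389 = -389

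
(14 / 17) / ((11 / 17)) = 14 / 11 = 1.27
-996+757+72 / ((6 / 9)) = -131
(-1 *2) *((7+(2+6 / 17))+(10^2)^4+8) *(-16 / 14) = 228571468.24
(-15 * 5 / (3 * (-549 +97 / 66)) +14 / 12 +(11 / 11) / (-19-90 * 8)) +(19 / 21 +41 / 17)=28776098975 / 6355847834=4.53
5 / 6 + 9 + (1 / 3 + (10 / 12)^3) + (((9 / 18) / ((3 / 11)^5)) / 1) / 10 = 426547 / 9720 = 43.88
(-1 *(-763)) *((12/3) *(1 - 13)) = -36624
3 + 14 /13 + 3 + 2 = 118 /13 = 9.08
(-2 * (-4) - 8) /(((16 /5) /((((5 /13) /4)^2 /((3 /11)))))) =0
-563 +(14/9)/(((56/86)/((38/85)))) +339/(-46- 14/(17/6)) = -376683043/662490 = -568.59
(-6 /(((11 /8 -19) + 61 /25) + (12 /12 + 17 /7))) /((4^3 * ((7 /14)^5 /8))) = 33600 /16459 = 2.04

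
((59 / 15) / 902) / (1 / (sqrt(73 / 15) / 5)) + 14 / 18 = 59 * sqrt(1095) / 1014750 + 7 / 9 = 0.78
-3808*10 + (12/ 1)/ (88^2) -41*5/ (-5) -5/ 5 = -73645437/ 1936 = -38040.00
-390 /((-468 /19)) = 95 /6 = 15.83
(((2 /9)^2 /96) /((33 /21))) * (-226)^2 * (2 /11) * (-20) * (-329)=588140140 /29403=20002.73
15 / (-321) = -5 / 107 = -0.05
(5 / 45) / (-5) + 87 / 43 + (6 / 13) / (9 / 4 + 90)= 2068936 / 1031355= 2.01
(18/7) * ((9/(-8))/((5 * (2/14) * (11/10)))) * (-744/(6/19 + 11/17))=9732636/3421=2844.97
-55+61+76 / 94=320 / 47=6.81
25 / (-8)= -3.12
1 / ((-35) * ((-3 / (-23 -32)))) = -11 / 21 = -0.52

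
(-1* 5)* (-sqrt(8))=10* sqrt(2)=14.14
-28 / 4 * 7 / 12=-49 / 12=-4.08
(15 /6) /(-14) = -5 /28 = -0.18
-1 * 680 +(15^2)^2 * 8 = 404320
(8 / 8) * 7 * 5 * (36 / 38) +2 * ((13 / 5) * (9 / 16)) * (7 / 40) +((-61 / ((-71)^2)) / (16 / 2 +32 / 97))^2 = 66333041079851629 / 1970106639895600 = 33.67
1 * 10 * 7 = 70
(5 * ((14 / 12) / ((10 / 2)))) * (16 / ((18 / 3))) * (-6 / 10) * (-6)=56 / 5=11.20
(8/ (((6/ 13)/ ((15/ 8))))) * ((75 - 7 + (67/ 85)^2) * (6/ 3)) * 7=45116799/ 1445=31222.70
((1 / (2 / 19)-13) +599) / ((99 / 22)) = 397 / 3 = 132.33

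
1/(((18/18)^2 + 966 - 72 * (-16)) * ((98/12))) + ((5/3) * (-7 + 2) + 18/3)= -726799/311493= -2.33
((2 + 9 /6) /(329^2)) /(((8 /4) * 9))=1 /556668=0.00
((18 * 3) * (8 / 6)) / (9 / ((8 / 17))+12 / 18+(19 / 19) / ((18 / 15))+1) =576 / 173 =3.33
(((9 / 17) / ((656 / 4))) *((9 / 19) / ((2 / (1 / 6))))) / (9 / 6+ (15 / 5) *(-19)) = -9 / 3919928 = -0.00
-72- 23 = -95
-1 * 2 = -2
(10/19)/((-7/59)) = -590/133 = -4.44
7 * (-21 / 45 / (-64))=49 / 960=0.05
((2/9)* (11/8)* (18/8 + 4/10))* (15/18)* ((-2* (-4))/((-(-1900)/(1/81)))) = 583/16621200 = 0.00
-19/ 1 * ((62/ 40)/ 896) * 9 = -5301/ 17920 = -0.30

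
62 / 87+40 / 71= 1.28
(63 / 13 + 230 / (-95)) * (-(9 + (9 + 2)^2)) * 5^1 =-29950 / 19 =-1576.32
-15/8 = -1.88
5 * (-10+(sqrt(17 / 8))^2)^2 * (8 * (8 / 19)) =1044.47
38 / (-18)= -19 / 9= -2.11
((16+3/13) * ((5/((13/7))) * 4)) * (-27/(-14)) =56970/169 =337.10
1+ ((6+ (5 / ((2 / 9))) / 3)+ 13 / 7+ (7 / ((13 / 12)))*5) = 8857 / 182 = 48.66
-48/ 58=-0.83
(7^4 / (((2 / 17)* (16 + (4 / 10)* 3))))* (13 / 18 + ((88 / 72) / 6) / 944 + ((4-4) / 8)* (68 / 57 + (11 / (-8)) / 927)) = 7515838295 / 8767872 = 857.20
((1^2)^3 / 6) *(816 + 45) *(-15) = -4305 / 2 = -2152.50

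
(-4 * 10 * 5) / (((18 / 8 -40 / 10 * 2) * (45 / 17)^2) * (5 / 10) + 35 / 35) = 462400 / 44263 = 10.45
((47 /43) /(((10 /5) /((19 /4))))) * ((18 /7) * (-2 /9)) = -893 /602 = -1.48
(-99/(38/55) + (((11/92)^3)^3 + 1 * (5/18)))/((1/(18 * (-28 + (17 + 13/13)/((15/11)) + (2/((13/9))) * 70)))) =-30818158684375887203100731/145779820914724372480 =-211402.09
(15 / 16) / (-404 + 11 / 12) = -45 / 19348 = -0.00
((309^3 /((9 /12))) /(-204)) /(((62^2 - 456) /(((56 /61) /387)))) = -0.14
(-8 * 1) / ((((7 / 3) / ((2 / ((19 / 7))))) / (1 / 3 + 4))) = -208 / 19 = -10.95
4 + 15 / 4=31 / 4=7.75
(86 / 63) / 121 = 86 / 7623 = 0.01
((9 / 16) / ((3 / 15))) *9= 405 / 16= 25.31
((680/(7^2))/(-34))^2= 400/2401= 0.17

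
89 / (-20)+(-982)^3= -18939323449 / 20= -946966172.45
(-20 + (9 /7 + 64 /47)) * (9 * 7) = -51381 /47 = -1093.21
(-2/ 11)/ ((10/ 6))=-6/ 55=-0.11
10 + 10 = 20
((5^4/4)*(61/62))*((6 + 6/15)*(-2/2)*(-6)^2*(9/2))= -4941000/31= -159387.10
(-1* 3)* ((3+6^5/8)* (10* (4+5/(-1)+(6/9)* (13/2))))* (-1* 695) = 67762500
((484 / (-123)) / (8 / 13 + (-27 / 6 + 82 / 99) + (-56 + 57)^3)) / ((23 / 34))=14119248 / 4991299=2.83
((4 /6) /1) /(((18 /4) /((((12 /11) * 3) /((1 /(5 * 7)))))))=560 /33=16.97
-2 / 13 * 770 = -118.46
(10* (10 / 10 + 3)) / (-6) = -20 / 3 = -6.67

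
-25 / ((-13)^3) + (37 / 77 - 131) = -22077925 / 169169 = -130.51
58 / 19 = 3.05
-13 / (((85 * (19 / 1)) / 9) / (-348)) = 40716 / 1615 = 25.21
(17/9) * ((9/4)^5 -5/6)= 2967979/27648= 107.35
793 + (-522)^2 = 273277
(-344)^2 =118336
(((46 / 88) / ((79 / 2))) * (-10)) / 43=-115 / 37367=-0.00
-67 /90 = -0.74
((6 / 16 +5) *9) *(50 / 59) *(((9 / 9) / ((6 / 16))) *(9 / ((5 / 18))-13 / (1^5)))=125130 / 59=2120.85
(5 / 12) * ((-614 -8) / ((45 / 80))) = -12440 / 27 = -460.74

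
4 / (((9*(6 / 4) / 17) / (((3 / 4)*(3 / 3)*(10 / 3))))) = 340 / 27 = 12.59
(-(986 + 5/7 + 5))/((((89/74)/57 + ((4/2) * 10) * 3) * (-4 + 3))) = 29281356/1772183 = 16.52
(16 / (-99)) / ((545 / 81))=-144 / 5995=-0.02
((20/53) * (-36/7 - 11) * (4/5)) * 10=-18080/371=-48.73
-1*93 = -93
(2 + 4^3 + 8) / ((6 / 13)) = 481 / 3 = 160.33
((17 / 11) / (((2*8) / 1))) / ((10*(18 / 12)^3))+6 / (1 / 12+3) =428309 / 219780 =1.95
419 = 419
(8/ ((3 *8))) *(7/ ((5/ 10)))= 14/ 3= 4.67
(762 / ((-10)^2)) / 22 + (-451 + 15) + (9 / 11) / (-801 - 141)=-435.65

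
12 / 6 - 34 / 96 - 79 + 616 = 25855 / 48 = 538.65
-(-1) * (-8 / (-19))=8 / 19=0.42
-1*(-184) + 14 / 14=185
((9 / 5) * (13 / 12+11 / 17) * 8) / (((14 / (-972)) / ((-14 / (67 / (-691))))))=-1422558936 / 5695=-249790.86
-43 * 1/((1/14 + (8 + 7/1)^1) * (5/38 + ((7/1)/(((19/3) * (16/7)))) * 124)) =-45752/963637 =-0.05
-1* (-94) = 94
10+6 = 16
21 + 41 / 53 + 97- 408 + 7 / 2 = -30287 / 106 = -285.73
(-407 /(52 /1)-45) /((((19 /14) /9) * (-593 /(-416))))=-2768976 /11267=-245.76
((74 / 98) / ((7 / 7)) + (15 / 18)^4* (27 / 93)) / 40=195793 / 8749440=0.02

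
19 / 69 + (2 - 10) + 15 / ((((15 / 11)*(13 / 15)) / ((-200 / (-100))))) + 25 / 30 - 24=-3293 / 598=-5.51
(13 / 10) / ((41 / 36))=1.14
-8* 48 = -384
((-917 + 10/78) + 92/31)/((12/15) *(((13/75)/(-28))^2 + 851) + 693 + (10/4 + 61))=-2030272125000/3193015916857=-0.64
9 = 9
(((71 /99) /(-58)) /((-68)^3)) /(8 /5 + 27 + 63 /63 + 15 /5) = 355 /294291372672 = 0.00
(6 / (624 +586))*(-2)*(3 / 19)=-18 / 11495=-0.00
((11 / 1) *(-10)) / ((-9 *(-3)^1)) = -110 / 27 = -4.07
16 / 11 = 1.45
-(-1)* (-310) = -310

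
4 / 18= 2 / 9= 0.22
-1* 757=-757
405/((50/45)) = 729/2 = 364.50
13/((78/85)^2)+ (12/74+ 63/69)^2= 5624173525/338926068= 16.59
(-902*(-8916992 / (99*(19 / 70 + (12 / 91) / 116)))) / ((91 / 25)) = 5301151744000 / 64737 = 81887510.14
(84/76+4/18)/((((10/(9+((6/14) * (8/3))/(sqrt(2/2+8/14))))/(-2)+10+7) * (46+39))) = 5758763/6061501980 - 227 * sqrt(77)/606150198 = 0.00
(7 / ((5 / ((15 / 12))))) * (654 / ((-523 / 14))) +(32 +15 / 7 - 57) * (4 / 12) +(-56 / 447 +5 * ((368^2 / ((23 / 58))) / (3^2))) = 931244949371 / 4909401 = 189686.06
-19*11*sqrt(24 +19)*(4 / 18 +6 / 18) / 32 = -23.79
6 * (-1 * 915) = -5490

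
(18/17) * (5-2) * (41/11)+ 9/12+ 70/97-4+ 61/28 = 11.49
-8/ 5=-1.60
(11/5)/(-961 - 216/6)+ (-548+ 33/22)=-5448627/9970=-546.50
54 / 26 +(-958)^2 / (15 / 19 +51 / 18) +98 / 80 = 253332.83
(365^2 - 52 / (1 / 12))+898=133499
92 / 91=1.01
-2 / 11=-0.18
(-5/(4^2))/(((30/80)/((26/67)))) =-65/201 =-0.32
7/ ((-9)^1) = -7/ 9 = -0.78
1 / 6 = 0.17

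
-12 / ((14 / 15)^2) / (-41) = 675 / 2009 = 0.34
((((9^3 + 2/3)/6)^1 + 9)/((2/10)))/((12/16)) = 23510/27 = 870.74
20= 20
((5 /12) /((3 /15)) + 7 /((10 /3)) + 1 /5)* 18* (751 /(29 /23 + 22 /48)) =163540764 /4745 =34465.91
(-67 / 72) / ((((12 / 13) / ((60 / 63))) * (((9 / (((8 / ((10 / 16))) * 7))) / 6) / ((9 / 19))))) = -13936 / 513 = -27.17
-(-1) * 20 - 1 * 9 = 11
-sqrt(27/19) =-3 * sqrt(57)/19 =-1.19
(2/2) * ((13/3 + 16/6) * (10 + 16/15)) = 1162/15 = 77.47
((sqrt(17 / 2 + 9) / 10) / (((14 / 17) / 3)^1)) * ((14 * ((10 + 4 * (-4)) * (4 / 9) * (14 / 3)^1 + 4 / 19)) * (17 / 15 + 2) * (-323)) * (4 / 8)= 7103909 * sqrt(70) / 450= 132079.04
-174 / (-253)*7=1218 / 253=4.81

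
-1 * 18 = -18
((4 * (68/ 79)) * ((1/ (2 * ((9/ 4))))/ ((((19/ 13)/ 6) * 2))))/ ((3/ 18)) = 9.42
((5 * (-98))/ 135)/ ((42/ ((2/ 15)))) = -14/ 1215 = -0.01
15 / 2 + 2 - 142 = -265 / 2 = -132.50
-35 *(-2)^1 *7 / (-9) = -490 / 9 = -54.44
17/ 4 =4.25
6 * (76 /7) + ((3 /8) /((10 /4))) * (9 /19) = 173469 /2660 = 65.21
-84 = -84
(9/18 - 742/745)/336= -739/500640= -0.00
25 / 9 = 2.78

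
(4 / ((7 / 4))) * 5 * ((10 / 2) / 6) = 200 / 21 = 9.52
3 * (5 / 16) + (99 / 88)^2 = 141 / 64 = 2.20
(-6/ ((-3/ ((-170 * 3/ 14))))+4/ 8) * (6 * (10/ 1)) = -30390/ 7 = -4341.43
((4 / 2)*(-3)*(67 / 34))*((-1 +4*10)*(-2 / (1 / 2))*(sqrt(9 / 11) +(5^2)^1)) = 47780.15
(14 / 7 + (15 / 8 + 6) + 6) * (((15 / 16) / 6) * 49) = 31115 / 256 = 121.54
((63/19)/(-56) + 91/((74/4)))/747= 27331/4201128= 0.01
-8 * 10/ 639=-80/ 639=-0.13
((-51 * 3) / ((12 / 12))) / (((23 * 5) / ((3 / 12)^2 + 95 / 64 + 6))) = -3213 / 320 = -10.04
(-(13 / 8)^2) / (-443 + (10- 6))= 0.01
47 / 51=0.92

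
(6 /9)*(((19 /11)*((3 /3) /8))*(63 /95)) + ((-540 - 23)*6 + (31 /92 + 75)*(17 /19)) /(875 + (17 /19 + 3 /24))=-4102363 /1113660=-3.68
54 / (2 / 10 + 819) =135 / 2048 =0.07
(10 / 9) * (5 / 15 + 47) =52.59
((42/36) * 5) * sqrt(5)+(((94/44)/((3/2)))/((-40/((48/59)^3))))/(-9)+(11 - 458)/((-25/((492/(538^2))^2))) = 645287273709767/295731678861481225+35 * sqrt(5)/6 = 13.05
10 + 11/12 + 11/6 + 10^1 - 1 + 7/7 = 91/4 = 22.75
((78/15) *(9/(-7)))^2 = 54756/1225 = 44.70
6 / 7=0.86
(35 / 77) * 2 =10 / 11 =0.91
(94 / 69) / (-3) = -94 / 207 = -0.45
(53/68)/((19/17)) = 53/76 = 0.70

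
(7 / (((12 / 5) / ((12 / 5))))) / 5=7 / 5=1.40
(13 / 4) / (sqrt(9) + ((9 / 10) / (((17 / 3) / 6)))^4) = 678608125 / 798594384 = 0.85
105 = 105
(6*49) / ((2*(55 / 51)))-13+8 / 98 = 332538 / 2695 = 123.39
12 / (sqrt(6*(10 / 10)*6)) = 2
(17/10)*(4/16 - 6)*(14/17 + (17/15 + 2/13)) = -160931/7800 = -20.63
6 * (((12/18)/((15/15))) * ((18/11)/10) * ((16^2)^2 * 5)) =2359296/11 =214481.45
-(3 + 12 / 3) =-7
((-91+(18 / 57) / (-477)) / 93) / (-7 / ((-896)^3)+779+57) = -28250183041024 / 24136035739126137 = -0.00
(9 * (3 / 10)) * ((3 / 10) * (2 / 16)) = 81 / 800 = 0.10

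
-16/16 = -1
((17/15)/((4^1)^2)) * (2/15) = 17/1800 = 0.01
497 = 497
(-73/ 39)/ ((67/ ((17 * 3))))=-1241/ 871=-1.42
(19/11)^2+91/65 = 2652/605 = 4.38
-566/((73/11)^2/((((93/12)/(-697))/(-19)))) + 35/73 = 66610197/141143894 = 0.47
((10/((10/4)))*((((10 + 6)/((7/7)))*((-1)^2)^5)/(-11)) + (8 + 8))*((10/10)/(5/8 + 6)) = 896/583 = 1.54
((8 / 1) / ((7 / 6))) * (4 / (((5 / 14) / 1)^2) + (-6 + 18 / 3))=5376 / 25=215.04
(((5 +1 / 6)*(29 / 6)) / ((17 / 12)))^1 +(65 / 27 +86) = 106.03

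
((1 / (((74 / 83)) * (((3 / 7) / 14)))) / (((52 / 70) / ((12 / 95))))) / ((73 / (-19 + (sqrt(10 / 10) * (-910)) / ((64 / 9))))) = -133889707 / 10674352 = -12.54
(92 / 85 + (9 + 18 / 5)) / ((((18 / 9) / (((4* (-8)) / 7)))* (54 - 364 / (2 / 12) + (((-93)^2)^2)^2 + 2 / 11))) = -204688 / 36624629442562934885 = -0.00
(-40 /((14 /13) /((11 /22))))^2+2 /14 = 16907 /49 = 345.04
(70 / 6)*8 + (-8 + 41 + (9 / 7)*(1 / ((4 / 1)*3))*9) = 10693 / 84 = 127.30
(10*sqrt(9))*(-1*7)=-210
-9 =-9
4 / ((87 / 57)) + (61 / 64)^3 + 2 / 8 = 28405937 / 7602176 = 3.74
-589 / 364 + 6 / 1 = 1595 / 364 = 4.38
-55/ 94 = -0.59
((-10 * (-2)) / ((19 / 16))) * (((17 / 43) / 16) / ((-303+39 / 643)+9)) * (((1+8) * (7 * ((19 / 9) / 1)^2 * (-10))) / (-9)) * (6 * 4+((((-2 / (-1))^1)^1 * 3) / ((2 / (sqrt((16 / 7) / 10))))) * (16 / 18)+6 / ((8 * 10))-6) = -1751856715 / 219432483-132920960 * sqrt(70) / 1974892347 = -8.55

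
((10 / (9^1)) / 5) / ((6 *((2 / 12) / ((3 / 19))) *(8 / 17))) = 0.07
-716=-716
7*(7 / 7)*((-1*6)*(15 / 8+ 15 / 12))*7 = -3675 / 4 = -918.75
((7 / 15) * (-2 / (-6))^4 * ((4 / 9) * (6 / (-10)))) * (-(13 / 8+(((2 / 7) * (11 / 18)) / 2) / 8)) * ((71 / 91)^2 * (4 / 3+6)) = 91438699 / 8149746150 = 0.01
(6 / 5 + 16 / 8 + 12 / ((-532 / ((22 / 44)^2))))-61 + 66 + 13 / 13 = 24457 / 2660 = 9.19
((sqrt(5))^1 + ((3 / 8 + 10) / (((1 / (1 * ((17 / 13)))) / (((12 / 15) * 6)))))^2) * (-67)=-1200525363 / 4225-67 * sqrt(5)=-284297.83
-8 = -8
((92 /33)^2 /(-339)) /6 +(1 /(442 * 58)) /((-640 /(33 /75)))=-1735877014643 /454275252288000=-0.00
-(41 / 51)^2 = -1681 / 2601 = -0.65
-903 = -903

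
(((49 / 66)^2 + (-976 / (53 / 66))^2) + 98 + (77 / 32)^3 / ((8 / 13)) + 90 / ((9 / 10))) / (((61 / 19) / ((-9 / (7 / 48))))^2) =34642765529025593408001 / 63458940396544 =545908351.33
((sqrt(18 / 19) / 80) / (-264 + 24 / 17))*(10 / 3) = -17*sqrt(38) / 678528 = -0.00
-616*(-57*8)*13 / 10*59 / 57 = 1889888 / 5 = 377977.60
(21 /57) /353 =7 /6707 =0.00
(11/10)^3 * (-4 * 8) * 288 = -1533312/125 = -12266.50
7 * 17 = 119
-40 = -40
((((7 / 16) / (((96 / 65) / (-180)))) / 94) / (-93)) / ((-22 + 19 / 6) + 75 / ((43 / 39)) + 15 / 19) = 5576025 / 45691333504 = 0.00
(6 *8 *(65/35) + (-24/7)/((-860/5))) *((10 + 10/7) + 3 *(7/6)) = 400653/301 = 1331.07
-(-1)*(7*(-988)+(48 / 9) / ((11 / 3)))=-76060 / 11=-6914.55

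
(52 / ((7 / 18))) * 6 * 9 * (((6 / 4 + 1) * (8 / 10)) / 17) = 101088 / 119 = 849.48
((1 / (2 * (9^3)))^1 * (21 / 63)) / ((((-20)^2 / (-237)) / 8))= -79 / 72900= -0.00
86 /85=1.01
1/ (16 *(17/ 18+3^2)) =9/ 1432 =0.01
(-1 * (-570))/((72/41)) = 3895/12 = 324.58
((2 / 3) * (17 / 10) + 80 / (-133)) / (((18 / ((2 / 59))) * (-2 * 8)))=-1061 / 16949520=-0.00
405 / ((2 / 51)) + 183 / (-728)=7518237 / 728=10327.25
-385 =-385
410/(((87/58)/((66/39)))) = 18040/39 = 462.56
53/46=1.15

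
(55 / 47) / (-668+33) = -11 / 5969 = -0.00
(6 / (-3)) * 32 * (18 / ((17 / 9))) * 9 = -93312 / 17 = -5488.94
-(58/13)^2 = -3364/169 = -19.91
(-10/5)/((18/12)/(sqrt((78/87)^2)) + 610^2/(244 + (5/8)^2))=-1626664/1239709567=-0.00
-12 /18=-2 /3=-0.67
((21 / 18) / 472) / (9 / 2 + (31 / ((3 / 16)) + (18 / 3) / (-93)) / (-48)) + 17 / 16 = 338755 / 318128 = 1.06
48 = 48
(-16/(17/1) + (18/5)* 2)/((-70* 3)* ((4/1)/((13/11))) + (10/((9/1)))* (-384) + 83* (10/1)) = -10374/509575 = -0.02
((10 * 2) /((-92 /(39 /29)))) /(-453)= 0.00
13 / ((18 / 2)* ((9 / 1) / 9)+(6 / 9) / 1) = 1.34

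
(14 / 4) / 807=7 / 1614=0.00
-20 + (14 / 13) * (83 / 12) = -979 / 78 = -12.55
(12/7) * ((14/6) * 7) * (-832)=-23296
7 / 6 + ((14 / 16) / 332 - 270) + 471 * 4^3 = 238045349 / 7968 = 29875.17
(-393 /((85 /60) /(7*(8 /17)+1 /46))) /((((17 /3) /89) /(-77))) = 125703770346 /112999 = 1112432.59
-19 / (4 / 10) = -95 / 2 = -47.50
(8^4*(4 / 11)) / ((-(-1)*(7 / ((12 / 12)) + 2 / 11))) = 16384 / 79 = 207.39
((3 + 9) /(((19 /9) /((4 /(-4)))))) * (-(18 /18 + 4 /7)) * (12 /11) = 1296 /133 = 9.74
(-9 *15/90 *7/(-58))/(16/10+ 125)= 35/24476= 0.00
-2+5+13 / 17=64 / 17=3.76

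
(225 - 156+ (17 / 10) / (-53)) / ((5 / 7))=255871 / 2650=96.56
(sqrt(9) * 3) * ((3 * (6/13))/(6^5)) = 1/624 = 0.00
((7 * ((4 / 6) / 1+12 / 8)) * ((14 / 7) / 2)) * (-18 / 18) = -91 / 6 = -15.17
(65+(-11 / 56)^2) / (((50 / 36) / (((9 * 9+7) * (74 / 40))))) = 747109143 / 98000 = 7623.56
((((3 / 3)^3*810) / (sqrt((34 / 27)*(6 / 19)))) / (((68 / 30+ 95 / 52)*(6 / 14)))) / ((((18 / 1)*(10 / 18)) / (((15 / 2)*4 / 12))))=552825*sqrt(323) / 54281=183.04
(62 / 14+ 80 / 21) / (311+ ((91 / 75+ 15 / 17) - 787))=-73525 / 4229596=-0.02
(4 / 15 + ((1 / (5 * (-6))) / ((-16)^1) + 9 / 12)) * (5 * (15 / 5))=489 / 32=15.28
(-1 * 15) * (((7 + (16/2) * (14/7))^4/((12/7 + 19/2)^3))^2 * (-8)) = 70757445944251153920/14976071831449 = 4724699.96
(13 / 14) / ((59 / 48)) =312 / 413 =0.76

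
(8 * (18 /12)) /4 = 3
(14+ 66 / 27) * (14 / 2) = 1036 / 9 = 115.11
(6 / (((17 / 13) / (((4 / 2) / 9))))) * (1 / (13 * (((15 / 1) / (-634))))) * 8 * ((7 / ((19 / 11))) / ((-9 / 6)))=71.65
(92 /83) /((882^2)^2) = 23 /12557189307852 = 0.00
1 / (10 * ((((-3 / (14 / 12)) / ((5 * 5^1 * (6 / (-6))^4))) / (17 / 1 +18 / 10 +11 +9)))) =-679 / 18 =-37.72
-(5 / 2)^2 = -6.25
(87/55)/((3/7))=3.69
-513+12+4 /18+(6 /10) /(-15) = -112684 /225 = -500.82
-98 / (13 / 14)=-1372 / 13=-105.54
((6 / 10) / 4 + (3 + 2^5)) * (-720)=-25308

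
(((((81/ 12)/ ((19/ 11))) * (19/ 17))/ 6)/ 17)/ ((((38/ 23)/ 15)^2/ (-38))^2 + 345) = 1402528111875/ 11300126499863528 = 0.00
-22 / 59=-0.37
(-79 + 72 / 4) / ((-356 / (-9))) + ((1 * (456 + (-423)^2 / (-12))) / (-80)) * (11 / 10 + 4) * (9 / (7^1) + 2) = 6033055743 / 1993600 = 3026.21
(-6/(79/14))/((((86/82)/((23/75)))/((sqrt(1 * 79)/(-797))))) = 26404 * sqrt(79)/67685225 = 0.00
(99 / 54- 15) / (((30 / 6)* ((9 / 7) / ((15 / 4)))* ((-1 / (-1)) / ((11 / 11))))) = -553 / 72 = -7.68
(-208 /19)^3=-8998912 /6859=-1311.99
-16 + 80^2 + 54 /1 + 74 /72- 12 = 231373 /36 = 6427.03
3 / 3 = 1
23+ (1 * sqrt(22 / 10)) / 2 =sqrt(55) / 10+ 23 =23.74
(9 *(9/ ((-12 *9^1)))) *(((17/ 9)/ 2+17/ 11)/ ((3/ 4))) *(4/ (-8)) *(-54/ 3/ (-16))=493/ 352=1.40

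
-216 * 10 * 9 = -19440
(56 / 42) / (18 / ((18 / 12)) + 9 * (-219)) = -4 / 5877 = -0.00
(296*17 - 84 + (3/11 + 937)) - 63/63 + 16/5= 323811/55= 5887.47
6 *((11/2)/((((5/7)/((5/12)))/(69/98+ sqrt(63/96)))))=759/56+ 77 *sqrt(42)/32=29.15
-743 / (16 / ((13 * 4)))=-9659 / 4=-2414.75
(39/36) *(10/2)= 65/12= 5.42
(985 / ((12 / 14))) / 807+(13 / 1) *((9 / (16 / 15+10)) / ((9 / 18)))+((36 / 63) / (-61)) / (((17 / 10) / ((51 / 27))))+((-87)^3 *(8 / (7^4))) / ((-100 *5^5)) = 34588571654614717 / 1532828787656250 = 22.57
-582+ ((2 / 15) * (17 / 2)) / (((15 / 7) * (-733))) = -95986469 / 164925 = -582.00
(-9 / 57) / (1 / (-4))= 12 / 19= 0.63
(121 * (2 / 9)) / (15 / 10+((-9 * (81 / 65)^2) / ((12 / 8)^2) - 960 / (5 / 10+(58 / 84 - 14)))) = 550078100 / 1436780727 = 0.38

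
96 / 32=3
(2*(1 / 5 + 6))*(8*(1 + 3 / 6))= 148.80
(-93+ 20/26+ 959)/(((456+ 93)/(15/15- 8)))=-8764/793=-11.05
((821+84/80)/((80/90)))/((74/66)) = 4882977/5920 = 824.83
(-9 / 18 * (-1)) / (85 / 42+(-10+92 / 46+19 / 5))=-0.23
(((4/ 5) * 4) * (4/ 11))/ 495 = 64/ 27225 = 0.00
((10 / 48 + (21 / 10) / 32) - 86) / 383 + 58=21243143 / 367680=57.78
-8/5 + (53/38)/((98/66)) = -6151/9310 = -0.66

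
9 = 9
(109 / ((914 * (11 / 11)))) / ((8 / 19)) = 2071 / 7312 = 0.28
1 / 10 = 0.10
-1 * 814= -814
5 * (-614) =-3070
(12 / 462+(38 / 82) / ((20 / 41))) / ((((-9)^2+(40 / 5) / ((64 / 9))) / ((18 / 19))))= 6012 / 533995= 0.01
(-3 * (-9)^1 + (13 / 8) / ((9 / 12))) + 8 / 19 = 3373 / 114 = 29.59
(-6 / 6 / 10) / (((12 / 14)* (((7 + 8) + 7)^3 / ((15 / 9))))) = -7 / 383328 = -0.00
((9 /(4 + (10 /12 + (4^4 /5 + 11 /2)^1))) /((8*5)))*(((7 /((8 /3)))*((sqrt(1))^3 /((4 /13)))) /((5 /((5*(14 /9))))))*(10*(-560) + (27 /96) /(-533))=-42121501569 /155004928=-271.74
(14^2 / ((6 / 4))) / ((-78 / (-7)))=1372 / 117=11.73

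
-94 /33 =-2.85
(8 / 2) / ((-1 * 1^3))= -4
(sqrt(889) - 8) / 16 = -1 / 2 + sqrt(889) / 16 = 1.36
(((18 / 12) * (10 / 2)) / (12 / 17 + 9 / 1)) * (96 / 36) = 68 / 33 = 2.06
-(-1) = 1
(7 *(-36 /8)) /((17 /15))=-945 /34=-27.79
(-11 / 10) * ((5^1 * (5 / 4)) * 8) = -55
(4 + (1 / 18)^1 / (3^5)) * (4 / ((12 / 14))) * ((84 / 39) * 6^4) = 54870592 / 1053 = 52108.82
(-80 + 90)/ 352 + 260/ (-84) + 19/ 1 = 58889/ 3696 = 15.93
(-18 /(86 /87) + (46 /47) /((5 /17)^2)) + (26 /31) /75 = -32347073 /4698825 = -6.88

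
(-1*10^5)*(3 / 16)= -18750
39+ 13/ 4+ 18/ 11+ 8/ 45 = 87247/ 1980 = 44.06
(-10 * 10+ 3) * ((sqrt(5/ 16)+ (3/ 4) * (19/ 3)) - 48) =16781/ 4 - 97 * sqrt(5)/ 4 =4141.03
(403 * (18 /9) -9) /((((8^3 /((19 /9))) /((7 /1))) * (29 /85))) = 9010085 /133632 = 67.42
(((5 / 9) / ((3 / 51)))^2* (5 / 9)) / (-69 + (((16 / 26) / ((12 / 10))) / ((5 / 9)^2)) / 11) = -25829375 / 35886483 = -0.72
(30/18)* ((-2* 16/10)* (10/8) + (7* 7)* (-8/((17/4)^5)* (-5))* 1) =-18361940/4259571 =-4.31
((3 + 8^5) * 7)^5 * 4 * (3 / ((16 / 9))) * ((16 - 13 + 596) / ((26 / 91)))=8989536695937852718629355000000.00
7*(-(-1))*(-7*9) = -441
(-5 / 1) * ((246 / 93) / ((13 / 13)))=-410 / 31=-13.23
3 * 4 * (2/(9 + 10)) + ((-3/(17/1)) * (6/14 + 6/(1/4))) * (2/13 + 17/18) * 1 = -204075/58786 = -3.47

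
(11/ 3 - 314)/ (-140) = 133/ 60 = 2.22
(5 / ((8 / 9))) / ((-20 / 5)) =-45 / 32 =-1.41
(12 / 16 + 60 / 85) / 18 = 11 / 136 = 0.08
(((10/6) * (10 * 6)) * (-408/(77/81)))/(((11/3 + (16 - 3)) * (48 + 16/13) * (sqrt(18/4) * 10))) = -53703 * sqrt(2)/30800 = -2.47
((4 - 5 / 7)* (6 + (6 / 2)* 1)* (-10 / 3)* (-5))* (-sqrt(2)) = -3450* sqrt(2) / 7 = -697.01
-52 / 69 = -0.75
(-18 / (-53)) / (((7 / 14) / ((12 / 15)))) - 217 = -216.46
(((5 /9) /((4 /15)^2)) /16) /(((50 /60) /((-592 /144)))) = -2.41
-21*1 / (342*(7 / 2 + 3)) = -7 / 741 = -0.01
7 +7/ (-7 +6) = 0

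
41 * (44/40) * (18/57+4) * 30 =110946/19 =5839.26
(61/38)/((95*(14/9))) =549/50540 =0.01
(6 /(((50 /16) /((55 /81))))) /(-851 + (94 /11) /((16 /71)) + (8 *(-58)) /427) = -6613376 /4130069715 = -0.00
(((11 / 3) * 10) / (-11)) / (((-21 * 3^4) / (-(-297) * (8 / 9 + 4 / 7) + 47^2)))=184990 / 35721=5.18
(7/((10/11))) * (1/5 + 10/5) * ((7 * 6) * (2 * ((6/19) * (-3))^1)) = -1348.07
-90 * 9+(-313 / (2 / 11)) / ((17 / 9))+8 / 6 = -175445 / 102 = -1720.05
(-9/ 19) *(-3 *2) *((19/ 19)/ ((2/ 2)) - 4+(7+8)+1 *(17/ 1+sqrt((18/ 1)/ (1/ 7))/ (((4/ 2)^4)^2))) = 81 *sqrt(14)/ 2432+1566/ 19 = 82.55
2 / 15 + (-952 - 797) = -26233 / 15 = -1748.87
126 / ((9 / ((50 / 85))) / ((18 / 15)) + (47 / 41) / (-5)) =103320 / 10267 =10.06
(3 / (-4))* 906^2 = -615627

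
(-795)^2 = 632025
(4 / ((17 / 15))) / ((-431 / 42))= -2520 / 7327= -0.34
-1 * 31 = -31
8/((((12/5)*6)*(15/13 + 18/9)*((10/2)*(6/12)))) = 0.07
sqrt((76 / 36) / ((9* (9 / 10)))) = sqrt(190) / 27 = 0.51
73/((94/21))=1533/94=16.31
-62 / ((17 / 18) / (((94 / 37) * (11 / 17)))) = -1153944 / 10693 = -107.92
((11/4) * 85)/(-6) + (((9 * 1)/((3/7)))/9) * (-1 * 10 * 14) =-2925/8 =-365.62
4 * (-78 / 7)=-312 / 7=-44.57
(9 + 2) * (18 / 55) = 18 / 5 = 3.60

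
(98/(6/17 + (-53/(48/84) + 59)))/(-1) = 6664/2271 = 2.93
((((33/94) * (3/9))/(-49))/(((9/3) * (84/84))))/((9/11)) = -121/124362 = -0.00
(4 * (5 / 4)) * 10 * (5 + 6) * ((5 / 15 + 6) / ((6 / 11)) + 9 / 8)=252175 / 36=7004.86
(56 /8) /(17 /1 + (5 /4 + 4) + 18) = 4 /23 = 0.17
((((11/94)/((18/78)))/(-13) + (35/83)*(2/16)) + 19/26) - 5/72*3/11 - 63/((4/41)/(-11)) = 47554836283/6694116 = 7103.98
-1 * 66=-66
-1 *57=-57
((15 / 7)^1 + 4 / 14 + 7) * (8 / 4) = 132 / 7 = 18.86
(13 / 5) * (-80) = -208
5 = 5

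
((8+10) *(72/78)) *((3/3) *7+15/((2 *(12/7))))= 189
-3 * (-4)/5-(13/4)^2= -653/80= -8.16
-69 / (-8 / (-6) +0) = -207 / 4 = -51.75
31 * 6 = 186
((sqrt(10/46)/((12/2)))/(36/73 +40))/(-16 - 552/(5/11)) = -365 * sqrt(115)/2509573056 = -0.00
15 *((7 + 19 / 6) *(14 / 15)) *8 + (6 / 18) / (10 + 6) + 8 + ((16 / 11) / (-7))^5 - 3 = 49531426511727 / 43308546512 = 1143.69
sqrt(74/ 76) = sqrt(1406)/ 38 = 0.99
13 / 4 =3.25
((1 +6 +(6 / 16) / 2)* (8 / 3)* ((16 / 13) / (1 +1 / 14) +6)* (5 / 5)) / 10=16031 / 1170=13.70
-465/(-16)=465/16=29.06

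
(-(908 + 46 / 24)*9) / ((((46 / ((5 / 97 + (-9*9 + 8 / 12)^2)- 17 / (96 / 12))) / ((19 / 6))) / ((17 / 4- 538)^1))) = 19956785710623125 / 10280448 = 1941236968.53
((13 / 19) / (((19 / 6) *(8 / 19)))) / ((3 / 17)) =221 / 76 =2.91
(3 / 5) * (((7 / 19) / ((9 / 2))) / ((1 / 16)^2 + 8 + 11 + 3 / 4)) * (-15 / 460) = -896 / 11049545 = -0.00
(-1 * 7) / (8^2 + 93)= -7 / 157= -0.04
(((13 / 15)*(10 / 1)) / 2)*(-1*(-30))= 130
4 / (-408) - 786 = -80173 / 102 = -786.01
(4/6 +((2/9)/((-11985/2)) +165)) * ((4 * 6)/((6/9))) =71478524/11985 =5964.00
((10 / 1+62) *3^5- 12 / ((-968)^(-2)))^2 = 126040858611264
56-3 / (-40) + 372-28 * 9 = 7043 / 40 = 176.08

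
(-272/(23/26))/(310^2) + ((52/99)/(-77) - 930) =-3917461890614/4212279225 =-930.01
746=746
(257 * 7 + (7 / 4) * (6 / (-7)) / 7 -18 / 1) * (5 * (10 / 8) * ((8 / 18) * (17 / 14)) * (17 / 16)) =180126475 / 28224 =6382.03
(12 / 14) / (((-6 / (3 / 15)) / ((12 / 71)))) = -12 / 2485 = -0.00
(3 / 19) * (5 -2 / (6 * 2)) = 29 / 38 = 0.76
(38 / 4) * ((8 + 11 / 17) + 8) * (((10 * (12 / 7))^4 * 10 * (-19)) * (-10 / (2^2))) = 264806496000000 / 40817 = 6487652105.74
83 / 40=2.08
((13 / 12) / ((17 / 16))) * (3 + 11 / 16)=767 / 204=3.76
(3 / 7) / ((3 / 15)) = 15 / 7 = 2.14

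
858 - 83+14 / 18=6982 / 9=775.78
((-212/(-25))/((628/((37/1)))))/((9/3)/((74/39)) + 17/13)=1886482/10907575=0.17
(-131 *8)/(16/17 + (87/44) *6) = -391952/4789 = -81.84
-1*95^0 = -1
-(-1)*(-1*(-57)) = 57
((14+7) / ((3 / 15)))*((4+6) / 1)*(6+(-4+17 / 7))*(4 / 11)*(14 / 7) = 37200 / 11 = 3381.82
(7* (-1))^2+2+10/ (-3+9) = 158/ 3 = 52.67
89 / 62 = 1.44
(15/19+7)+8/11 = 1780/209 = 8.52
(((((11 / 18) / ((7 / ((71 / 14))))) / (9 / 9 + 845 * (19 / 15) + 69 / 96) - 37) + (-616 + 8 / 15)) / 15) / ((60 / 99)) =-542906694341 / 7564399500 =-71.77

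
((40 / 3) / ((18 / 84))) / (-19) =-560 / 171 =-3.27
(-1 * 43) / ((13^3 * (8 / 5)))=-215 / 17576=-0.01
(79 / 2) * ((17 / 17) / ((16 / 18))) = 44.44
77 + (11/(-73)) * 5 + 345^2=8694391/73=119101.25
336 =336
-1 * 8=-8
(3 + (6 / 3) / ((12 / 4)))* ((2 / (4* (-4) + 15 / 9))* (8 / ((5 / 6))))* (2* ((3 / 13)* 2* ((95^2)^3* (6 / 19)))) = -588321122400000 / 559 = -1052452812880.14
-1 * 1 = -1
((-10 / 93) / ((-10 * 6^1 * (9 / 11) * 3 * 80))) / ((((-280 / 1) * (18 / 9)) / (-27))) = 11 / 24998400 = 0.00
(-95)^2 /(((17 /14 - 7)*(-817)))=6650 /3483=1.91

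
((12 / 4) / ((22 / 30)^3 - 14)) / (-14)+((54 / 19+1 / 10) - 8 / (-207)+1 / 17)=328315115564 / 107456659065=3.06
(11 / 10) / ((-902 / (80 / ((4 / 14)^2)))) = -49 / 41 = -1.20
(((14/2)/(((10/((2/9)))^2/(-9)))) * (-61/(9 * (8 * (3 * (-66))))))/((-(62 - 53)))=427/28868400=0.00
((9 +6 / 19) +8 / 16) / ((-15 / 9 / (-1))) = 1119 / 190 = 5.89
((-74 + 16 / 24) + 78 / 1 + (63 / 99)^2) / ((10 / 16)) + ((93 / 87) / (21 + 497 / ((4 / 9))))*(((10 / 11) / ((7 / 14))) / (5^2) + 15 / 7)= 146536948 / 18053805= 8.12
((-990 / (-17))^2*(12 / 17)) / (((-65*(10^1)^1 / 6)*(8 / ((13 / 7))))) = -176418 / 34391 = -5.13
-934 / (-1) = 934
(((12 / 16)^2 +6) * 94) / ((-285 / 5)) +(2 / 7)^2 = -79997 / 7448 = -10.74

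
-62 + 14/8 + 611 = 2203/4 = 550.75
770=770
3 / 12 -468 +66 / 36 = -5591 / 12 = -465.92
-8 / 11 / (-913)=8 / 10043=0.00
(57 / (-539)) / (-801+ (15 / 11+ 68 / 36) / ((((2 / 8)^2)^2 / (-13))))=513 / 56394835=0.00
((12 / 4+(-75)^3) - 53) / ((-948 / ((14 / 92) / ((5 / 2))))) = 590695 / 21804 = 27.09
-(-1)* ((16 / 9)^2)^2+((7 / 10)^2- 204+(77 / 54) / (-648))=-507883019 / 2624400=-193.52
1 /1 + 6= 7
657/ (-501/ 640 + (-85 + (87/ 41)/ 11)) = -7.68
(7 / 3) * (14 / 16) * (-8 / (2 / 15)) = -245 / 2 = -122.50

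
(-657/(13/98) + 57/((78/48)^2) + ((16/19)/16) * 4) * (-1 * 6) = 95000124/3211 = 29585.84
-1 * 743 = -743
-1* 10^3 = -1000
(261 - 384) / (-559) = 123 / 559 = 0.22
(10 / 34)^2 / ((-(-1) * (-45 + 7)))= -0.00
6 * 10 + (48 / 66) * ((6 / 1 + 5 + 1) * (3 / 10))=62.62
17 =17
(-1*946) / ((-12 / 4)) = 946 / 3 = 315.33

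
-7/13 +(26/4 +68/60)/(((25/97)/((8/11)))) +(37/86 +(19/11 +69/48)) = 907460413/36894000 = 24.60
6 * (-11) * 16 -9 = -1065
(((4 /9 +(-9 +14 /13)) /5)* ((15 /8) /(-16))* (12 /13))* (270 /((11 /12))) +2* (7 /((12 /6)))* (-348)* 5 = -90216105 /7436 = -12132.34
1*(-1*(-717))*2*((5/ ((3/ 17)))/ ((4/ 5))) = 101575/ 2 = 50787.50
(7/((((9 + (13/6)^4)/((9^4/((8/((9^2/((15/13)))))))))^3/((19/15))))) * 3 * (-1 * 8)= -55248200138679050084939727552/40678803994140625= -1358156944502.03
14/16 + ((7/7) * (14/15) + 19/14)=2659/840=3.17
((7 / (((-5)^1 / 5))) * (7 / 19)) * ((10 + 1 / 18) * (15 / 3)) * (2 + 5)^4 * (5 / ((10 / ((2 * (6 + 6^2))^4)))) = -147248697798720 / 19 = -7749931463090.53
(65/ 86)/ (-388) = -65/ 33368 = -0.00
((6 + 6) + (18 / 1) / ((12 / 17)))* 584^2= 12789600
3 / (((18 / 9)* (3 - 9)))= -1 / 4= -0.25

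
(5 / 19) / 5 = 1 / 19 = 0.05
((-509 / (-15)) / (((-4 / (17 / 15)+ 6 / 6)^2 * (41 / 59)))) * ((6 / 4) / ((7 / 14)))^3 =206.07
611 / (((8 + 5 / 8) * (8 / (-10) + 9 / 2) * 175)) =9776 / 89355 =0.11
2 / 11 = 0.18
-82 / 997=-0.08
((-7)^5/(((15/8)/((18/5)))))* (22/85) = -17748192/2125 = -8352.09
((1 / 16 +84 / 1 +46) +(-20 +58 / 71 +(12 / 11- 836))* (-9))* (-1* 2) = -97679885 / 6248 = -15633.78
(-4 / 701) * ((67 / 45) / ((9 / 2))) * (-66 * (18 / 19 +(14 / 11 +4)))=278720 / 359613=0.78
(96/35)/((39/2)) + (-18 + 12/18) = -23468/1365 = -17.19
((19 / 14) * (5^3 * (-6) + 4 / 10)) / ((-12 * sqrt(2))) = 17803 * sqrt(2) / 420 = 59.95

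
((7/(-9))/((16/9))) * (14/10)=-49/80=-0.61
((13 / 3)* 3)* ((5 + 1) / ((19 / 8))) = 624 / 19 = 32.84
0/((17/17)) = 0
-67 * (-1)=67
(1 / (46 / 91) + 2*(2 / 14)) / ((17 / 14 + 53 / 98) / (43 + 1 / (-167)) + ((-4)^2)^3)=9159885 / 16572294443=0.00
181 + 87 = 268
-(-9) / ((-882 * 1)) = -1 / 98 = -0.01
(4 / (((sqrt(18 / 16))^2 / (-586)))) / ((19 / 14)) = -262528 / 171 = -1535.25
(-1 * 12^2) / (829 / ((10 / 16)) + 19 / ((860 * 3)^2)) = -958521600 / 8829048979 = -0.11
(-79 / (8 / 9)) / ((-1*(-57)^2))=79 / 2888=0.03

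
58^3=195112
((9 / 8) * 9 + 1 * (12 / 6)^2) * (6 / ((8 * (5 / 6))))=1017 / 80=12.71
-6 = -6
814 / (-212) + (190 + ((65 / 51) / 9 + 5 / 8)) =36378983 / 194616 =186.93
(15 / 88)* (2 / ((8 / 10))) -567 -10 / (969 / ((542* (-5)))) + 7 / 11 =-537.97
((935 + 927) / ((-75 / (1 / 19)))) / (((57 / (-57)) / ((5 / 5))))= 98 / 75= 1.31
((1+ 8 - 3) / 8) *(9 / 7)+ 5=167 / 28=5.96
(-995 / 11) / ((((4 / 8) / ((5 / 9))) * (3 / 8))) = -79600 / 297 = -268.01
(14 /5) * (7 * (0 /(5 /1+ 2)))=0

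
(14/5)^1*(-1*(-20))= 56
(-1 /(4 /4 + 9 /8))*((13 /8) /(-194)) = 13 /3298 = 0.00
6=6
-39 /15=-13 /5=-2.60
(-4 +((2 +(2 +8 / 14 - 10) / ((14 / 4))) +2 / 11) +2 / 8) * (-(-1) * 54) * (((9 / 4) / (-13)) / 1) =1933551 / 56056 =34.49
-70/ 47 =-1.49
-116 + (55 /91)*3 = -10391 /91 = -114.19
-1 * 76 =-76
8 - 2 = 6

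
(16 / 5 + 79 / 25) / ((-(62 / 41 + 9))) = -6519 / 10775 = -0.61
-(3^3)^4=-531441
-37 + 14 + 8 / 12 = -67 / 3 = -22.33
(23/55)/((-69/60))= -4/11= -0.36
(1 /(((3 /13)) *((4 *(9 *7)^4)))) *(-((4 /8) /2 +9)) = -481 /756142128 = -0.00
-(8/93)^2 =-64/8649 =-0.01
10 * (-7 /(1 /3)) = -210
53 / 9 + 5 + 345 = 3203 / 9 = 355.89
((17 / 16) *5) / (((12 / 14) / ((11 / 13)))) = 6545 / 1248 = 5.24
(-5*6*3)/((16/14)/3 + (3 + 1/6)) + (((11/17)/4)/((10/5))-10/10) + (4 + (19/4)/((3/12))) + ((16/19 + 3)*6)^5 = 326659663196147685/50175670136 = 6510319.89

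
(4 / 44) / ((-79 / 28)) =-28 / 869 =-0.03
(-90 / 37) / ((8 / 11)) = -495 / 148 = -3.34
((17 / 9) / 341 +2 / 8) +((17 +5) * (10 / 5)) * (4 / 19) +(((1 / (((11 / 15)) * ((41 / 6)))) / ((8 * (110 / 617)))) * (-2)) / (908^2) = 825536374797803 / 86727877828416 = 9.52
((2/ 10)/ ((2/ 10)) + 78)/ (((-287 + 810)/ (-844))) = -66676/ 523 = -127.49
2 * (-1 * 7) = -14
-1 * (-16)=16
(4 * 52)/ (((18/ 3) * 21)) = 1.65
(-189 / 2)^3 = -6751269 / 8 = -843908.62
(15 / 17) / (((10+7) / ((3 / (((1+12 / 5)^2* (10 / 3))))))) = 675 / 167042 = 0.00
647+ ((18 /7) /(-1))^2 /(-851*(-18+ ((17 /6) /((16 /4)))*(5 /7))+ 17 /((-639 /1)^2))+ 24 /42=1543105523814207 /2382910050325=647.57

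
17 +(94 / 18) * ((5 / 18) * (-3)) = 683 / 54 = 12.65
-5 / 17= -0.29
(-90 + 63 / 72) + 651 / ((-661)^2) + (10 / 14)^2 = -15177069585 / 171273032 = -88.61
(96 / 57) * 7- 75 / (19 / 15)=-901 / 19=-47.42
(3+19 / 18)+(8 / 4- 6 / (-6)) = 127 / 18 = 7.06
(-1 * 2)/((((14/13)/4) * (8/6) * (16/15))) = -585/112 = -5.22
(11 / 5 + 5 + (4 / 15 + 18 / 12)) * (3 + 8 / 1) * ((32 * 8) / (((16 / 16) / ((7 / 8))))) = 331408 / 15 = 22093.87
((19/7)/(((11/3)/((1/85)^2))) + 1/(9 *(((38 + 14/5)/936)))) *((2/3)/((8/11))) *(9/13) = 4254421/2629900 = 1.62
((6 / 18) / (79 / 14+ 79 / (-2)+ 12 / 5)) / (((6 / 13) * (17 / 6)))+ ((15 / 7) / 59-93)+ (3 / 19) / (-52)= -2130246387181 / 22912078644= -92.97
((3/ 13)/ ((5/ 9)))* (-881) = -23787/ 65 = -365.95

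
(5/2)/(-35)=-1/14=-0.07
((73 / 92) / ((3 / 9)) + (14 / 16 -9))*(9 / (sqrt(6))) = -3171*sqrt(6) / 368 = -21.11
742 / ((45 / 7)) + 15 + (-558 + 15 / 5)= -19106 / 45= -424.58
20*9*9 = 1620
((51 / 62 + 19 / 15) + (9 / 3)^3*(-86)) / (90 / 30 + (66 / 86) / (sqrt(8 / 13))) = -15956995732 / 18440505 + 1020505541*sqrt(26) / 18440505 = -583.14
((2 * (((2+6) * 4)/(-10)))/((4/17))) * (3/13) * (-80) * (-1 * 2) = -13056/13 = -1004.31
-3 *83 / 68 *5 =-1245 / 68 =-18.31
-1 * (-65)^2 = -4225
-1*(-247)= 247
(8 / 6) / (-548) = -1 / 411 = -0.00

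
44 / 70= 22 / 35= 0.63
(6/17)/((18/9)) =0.18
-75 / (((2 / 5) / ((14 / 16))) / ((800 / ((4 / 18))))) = -590625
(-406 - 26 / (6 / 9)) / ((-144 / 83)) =256.49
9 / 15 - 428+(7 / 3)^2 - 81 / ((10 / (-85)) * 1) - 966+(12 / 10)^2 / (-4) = -314917 / 450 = -699.82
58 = 58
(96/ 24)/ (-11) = -4/ 11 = -0.36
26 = 26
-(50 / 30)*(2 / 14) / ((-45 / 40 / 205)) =8200 / 189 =43.39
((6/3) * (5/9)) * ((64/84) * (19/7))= 3040/1323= 2.30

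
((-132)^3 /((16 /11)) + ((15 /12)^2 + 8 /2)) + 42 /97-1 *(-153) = -2453819095 /1552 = -1581069.00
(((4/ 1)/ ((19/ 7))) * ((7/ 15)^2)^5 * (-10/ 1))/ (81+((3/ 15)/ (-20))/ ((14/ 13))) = -885842380864/ 9938467991953125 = -0.00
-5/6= -0.83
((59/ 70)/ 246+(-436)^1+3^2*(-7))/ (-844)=8592721/ 14533680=0.59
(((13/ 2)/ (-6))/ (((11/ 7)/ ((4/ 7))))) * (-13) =169/ 33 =5.12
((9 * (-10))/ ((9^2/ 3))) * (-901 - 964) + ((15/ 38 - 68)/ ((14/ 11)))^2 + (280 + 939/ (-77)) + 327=12852939439/ 1334256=9633.04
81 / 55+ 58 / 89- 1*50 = -234351 / 4895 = -47.88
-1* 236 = -236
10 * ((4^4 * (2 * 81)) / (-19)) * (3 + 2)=-2073600 / 19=-109136.84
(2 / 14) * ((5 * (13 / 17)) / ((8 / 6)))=195 / 476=0.41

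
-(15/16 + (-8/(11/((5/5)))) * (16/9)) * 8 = 563/198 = 2.84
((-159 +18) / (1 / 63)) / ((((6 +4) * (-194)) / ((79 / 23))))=701757 / 44620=15.73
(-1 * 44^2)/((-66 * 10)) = 44/15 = 2.93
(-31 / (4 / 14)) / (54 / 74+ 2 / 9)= -72261 / 634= -113.98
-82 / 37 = -2.22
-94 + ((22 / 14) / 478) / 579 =-182109385 / 1937334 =-94.00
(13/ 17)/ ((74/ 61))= 793/ 1258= 0.63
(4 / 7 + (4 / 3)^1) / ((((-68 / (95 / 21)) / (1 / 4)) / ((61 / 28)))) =-28975 / 419832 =-0.07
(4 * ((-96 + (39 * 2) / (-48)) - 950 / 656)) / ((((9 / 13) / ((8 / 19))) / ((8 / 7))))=-275.45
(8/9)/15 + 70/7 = 1358/135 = 10.06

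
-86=-86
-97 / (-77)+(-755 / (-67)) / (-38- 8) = 240819 / 237314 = 1.01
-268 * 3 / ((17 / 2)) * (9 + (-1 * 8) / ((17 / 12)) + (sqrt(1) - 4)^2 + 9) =-583704 / 289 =-2019.74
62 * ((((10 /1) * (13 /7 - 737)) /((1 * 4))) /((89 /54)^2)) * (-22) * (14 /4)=3229993.67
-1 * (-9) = 9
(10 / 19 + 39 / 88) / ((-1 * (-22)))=1621 / 36784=0.04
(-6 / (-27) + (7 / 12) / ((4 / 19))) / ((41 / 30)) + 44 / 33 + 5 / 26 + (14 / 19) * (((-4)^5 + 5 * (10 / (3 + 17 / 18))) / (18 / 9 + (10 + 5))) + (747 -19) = 201796099079 / 293358936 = 687.88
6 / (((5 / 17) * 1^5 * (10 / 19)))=969 / 25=38.76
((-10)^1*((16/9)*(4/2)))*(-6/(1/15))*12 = 38400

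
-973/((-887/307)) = 298711/887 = 336.77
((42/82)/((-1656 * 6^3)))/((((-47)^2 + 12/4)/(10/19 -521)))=9889/29350626048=0.00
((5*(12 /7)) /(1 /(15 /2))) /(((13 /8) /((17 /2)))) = 30600 /91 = 336.26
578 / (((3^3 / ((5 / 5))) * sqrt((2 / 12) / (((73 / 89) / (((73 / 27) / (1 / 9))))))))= 578 * sqrt(178) / 801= 9.63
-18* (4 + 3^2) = -234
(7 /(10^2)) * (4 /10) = 0.03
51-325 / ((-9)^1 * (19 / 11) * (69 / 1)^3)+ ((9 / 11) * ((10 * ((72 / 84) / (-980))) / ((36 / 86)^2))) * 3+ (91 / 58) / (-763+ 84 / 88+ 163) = 238905068096922751 / 4695929241088932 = 50.87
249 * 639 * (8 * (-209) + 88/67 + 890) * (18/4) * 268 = -149804279388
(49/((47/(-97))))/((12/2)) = -16.85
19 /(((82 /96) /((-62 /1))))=-56544 /41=-1379.12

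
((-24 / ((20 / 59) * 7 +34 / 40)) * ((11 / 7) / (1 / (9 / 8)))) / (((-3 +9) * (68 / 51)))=-87615 / 53242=-1.65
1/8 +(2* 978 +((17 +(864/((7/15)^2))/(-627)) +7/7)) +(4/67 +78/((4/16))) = 12514537395/5489176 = 2279.86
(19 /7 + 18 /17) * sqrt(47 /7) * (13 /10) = 5837 * sqrt(329) /8330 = 12.71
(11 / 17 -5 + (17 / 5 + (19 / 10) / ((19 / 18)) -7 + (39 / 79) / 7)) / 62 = -142952 / 1457155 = -0.10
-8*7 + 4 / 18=-55.78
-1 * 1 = -1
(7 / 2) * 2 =7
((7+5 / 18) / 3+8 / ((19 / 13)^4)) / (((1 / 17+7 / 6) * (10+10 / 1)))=499976851 / 2932222500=0.17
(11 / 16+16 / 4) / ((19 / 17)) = 1275 / 304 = 4.19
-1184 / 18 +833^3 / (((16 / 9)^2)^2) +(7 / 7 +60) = 34130882332265 / 589824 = 57866214.89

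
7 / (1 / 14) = 98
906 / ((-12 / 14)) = -1057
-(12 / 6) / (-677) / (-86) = -0.00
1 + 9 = 10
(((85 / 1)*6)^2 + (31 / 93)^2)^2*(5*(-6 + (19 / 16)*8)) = 191793612213035 / 162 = 1183911186500.22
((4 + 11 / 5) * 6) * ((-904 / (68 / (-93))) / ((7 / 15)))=11728044 / 119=98554.99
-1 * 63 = -63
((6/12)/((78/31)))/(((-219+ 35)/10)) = -0.01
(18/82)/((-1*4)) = -9/164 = -0.05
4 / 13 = 0.31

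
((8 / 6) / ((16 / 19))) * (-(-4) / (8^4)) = 19 / 12288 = 0.00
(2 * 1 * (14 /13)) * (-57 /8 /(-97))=399 /2522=0.16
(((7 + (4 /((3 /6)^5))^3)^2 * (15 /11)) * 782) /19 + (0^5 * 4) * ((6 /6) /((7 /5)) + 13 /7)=51589429970126130 /209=246839377847493.44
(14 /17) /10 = 7 /85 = 0.08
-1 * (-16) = 16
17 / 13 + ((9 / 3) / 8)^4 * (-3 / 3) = 68579 / 53248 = 1.29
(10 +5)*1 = 15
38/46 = 0.83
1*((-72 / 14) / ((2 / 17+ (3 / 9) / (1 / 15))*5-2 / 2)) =-306 / 1463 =-0.21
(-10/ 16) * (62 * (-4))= 155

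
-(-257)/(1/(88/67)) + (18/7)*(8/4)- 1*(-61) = 189333/469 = 403.70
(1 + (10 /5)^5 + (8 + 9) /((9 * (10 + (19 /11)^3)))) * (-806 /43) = -4846332920 /7805403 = -620.89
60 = 60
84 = 84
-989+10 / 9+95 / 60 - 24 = -36371 / 36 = -1010.31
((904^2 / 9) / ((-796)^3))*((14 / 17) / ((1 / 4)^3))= -0.01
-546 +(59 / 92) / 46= -2310613 / 4232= -545.99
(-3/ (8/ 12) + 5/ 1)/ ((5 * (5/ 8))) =4/ 25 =0.16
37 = 37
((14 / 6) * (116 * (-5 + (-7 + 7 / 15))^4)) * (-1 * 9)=-727344973292 / 16875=-43101924.34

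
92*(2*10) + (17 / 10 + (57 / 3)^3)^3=322927693084543 / 1000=322927693084.54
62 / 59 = 1.05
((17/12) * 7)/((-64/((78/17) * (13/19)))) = -1183/2432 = -0.49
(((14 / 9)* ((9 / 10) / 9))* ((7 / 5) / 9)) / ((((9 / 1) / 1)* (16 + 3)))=49 / 346275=0.00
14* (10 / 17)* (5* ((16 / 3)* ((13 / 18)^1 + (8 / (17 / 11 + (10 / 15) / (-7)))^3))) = 25555882090144 / 690251085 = 37024.04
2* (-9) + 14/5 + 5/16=-1191/80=-14.89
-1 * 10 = -10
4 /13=0.31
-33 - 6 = -39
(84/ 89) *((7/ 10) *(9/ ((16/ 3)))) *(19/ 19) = 3969/ 3560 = 1.11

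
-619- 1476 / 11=-8285 / 11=-753.18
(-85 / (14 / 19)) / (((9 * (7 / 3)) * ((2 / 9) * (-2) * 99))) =1615 / 12936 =0.12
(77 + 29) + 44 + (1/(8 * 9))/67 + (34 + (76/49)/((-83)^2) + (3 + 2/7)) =304975687057/1628394264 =187.29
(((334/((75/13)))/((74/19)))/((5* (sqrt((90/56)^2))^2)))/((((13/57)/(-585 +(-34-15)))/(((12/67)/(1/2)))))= -239728120576/209165625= -1146.12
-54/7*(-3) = 162/7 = 23.14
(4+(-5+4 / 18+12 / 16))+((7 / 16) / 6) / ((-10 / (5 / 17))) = -293 / 9792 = -0.03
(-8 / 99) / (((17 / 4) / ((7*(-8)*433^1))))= 775936 / 1683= 461.04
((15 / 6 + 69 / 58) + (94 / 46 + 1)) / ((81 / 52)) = 25948 / 6003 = 4.32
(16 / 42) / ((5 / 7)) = 8 / 15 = 0.53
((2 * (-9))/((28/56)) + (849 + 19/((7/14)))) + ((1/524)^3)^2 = 17616404831367704577/20700828238974976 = 851.00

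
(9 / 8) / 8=9 / 64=0.14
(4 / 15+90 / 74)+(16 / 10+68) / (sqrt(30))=823 / 555+58 * sqrt(30) / 25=14.19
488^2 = 238144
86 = 86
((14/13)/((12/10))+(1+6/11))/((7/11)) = 1048/273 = 3.84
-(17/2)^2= -72.25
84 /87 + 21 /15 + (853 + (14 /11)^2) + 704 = 27387488 /17545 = 1560.99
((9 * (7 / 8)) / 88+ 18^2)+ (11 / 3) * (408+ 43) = 4177021 / 2112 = 1977.76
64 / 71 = 0.90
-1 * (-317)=317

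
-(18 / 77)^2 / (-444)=27 / 219373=0.00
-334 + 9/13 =-4333/13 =-333.31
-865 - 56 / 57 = -49361 / 57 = -865.98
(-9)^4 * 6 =39366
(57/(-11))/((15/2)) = -0.69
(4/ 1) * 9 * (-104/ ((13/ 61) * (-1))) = 17568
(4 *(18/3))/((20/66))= 396/5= 79.20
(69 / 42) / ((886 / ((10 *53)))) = 6095 / 6202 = 0.98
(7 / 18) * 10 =35 / 9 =3.89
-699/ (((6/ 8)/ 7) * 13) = -6524/ 13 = -501.85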